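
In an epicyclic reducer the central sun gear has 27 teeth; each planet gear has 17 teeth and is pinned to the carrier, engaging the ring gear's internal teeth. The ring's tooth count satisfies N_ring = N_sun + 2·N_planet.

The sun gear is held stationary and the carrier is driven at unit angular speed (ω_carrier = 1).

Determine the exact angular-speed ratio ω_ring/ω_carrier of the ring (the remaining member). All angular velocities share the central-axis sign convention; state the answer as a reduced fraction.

N_ring = 27 + 2·17 = 61
27(ω_s−ω_c) = −61(ω_r−ω_c),  ω_s=0, ω_c=1
ω_r = 1 − (27/61)(0−1) = 88/61
ω_r/ω_c = 88/61

88/61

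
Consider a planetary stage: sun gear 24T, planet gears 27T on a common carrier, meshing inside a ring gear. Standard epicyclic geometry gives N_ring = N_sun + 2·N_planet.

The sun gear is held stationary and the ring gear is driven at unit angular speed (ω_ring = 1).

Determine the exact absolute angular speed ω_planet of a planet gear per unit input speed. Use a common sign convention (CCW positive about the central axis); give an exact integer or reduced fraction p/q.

13/9

N_ring = 24 + 2·27 = 78
24(ω_s−ω_c) = −78(ω_r−ω_c),  ω_s=0, ω_r=1
24(0−ω_c) = −78(1−ω_c)  ⇒  102ω_c = 78  ⇒  ω_c = 13/17
sun–planet: 24·(0−13/17) = −27·(ω_p−ω_c)  ⇒  ω_p−ω_c = −(24/27)·(-13/17) = 104/153
ω_p = 13/17 + 104/153 = 13/9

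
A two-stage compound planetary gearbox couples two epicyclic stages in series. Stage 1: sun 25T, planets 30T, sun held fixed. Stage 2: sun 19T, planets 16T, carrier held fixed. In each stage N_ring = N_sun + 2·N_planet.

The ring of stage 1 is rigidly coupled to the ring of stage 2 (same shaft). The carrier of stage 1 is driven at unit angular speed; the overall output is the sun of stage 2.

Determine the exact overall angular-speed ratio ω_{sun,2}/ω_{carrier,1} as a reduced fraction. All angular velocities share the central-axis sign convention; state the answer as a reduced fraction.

-66/19

Stage 1: N_ring = 25 + 2·30 = 85
Stage 1: 25(ω_s−ω_c) = −85(ω_r−ω_c),  ω_s=0, ω_c=1
Stage 1: ω_r = 1 − (25/85)(0−1) = 22/17
  ⇒ ω_r¹/ω_c¹ = 22/17
Stage 2: N_ring = 19 + 2·16 = 51
Stage 2: 19(ω_s−ω_c) = −51(ω_r−ω_c),  ω_c=0, ω_r=1
Stage 2: ω_s = 0 − (51/19)(1−0) = -51/19
  ⇒ ω_s²/ω_r² = -51/19
Coupling ω_r² = ω_r¹ ⇒ overall = 22/17 × -51/19 = -66/19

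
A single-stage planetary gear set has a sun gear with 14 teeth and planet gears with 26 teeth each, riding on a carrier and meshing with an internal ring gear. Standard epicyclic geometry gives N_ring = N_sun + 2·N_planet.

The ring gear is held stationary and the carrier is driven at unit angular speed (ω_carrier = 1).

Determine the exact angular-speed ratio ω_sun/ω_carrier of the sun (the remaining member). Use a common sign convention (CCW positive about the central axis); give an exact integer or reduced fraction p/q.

N_ring = 14 + 2·26 = 66
14(ω_s−ω_c) = −66(ω_r−ω_c),  ω_r=0, ω_c=1
ω_s = 1 − (66/14)(0−1) = 40/7
ω_s/ω_c = 40/7

40/7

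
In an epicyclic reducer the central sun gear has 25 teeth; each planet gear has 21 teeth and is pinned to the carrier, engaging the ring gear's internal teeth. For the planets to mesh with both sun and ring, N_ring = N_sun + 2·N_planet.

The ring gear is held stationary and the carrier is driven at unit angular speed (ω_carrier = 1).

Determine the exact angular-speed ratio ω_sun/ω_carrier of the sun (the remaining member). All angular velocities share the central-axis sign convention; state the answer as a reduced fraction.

92/25

N_ring = 25 + 2·21 = 67
25(ω_s−ω_c) = −67(ω_r−ω_c),  ω_r=0, ω_c=1
ω_s = 1 − (67/25)(0−1) = 92/25
ω_s/ω_c = 92/25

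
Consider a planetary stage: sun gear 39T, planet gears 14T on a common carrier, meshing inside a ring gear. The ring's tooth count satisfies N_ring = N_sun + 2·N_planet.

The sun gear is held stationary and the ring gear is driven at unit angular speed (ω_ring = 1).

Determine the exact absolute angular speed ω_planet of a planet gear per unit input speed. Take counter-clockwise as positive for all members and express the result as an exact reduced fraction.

67/28

N_ring = 39 + 2·14 = 67
39(ω_s−ω_c) = −67(ω_r−ω_c),  ω_s=0, ω_r=1
39(0−ω_c) = −67(1−ω_c)  ⇒  106ω_c = 67  ⇒  ω_c = 67/106
sun–planet: 39·(0−67/106) = −14·(ω_p−ω_c)  ⇒  ω_p−ω_c = −(39/14)·(-67/106) = 2613/1484
ω_p = 67/106 + 2613/1484 = 67/28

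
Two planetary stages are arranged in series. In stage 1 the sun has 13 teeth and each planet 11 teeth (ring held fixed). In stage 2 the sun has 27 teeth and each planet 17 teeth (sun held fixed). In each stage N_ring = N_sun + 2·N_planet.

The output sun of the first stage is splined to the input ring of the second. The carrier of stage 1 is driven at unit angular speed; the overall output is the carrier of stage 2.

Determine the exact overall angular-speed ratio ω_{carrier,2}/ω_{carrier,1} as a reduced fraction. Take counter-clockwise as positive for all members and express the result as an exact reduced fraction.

366/143

Stage 1: N_ring = 13 + 2·11 = 35
Stage 1: 13(ω_s−ω_c) = −35(ω_r−ω_c),  ω_r=0, ω_c=1
Stage 1: ω_s = 1 − (35/13)(0−1) = 48/13
  ⇒ ω_s¹/ω_c¹ = 48/13
Stage 2: N_ring = 27 + 2·17 = 61
Stage 2: 27(ω_s−ω_c) = −61(ω_r−ω_c),  ω_s=0, ω_r=1
Stage 2: 27(0−ω_c) = −61(1−ω_c)  ⇒  88ω_c = 61  ⇒  ω_c = 61/88
  ⇒ ω_c²/ω_r² = 61/88
Coupling ω_r² = ω_s¹ ⇒ overall = 48/13 × 61/88 = 366/143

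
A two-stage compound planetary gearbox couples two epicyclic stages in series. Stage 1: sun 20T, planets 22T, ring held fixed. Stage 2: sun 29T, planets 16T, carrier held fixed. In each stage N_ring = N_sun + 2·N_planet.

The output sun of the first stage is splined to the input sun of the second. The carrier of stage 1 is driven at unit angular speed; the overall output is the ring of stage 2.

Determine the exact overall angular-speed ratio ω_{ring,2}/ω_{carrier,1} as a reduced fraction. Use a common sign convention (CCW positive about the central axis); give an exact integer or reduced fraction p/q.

Stage 1: N_ring = 20 + 2·22 = 64
Stage 1: 20(ω_s−ω_c) = −64(ω_r−ω_c),  ω_r=0, ω_c=1
Stage 1: ω_s = 1 − (64/20)(0−1) = 21/5
  ⇒ ω_s¹/ω_c¹ = 21/5
Stage 2: N_ring = 29 + 2·16 = 61
Stage 2: 29(ω_s−ω_c) = −61(ω_r−ω_c),  ω_c=0, ω_s=1
Stage 2: ω_r = 0 − (29/61)(1−0) = -29/61
  ⇒ ω_r²/ω_s² = -29/61
Coupling ω_s² = ω_s¹ ⇒ overall = 21/5 × -29/61 = -609/305

-609/305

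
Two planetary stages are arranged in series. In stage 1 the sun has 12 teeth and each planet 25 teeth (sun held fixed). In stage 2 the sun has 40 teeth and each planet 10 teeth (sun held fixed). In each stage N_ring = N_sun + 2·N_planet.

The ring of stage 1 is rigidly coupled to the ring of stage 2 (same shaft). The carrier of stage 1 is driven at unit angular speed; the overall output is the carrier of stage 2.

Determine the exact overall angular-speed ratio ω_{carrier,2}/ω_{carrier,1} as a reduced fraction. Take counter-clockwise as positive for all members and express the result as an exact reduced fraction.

Stage 1: N_ring = 12 + 2·25 = 62
Stage 1: 12(ω_s−ω_c) = −62(ω_r−ω_c),  ω_s=0, ω_c=1
Stage 1: ω_r = 1 − (12/62)(0−1) = 37/31
  ⇒ ω_r¹/ω_c¹ = 37/31
Stage 2: N_ring = 40 + 2·10 = 60
Stage 2: 40(ω_s−ω_c) = −60(ω_r−ω_c),  ω_s=0, ω_r=1
Stage 2: 40(0−ω_c) = −60(1−ω_c)  ⇒  100ω_c = 60  ⇒  ω_c = 3/5
  ⇒ ω_c²/ω_r² = 3/5
Coupling ω_r² = ω_r¹ ⇒ overall = 37/31 × 3/5 = 111/155

111/155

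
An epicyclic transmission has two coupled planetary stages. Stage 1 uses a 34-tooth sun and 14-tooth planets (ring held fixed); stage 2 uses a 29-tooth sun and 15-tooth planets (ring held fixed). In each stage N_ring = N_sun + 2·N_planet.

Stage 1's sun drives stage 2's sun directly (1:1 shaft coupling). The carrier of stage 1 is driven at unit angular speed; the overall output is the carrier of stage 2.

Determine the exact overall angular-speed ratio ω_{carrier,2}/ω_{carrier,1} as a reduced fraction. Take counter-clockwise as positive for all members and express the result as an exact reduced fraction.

174/187

Stage 1: N_ring = 34 + 2·14 = 62
Stage 1: 34(ω_s−ω_c) = −62(ω_r−ω_c),  ω_r=0, ω_c=1
Stage 1: ω_s = 1 − (62/34)(0−1) = 48/17
  ⇒ ω_s¹/ω_c¹ = 48/17
Stage 2: N_ring = 29 + 2·15 = 59
Stage 2: 29(ω_s−ω_c) = −59(ω_r−ω_c),  ω_r=0, ω_s=1
Stage 2: 29(1−ω_c) = −59(0−ω_c)  ⇒  88ω_c = 29  ⇒  ω_c = 29/88
  ⇒ ω_c²/ω_s² = 29/88
Coupling ω_s² = ω_s¹ ⇒ overall = 48/17 × 29/88 = 174/187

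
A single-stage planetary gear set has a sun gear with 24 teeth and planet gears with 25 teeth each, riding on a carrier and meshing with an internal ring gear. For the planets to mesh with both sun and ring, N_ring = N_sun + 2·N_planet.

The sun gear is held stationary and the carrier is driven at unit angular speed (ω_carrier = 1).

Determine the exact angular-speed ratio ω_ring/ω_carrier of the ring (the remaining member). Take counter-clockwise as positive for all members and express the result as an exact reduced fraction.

49/37

N_ring = 24 + 2·25 = 74
24(ω_s−ω_c) = −74(ω_r−ω_c),  ω_s=0, ω_c=1
ω_r = 1 − (24/74)(0−1) = 49/37
ω_r/ω_c = 49/37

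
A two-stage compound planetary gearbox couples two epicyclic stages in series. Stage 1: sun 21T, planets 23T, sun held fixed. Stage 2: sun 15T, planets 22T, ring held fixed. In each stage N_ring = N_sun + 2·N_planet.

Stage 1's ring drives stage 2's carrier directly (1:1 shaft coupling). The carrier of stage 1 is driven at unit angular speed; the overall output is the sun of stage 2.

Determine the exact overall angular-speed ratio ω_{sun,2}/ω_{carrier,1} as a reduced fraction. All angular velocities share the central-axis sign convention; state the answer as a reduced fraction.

6512/1005

Stage 1: N_ring = 21 + 2·23 = 67
Stage 1: 21(ω_s−ω_c) = −67(ω_r−ω_c),  ω_s=0, ω_c=1
Stage 1: ω_r = 1 − (21/67)(0−1) = 88/67
  ⇒ ω_r¹/ω_c¹ = 88/67
Stage 2: N_ring = 15 + 2·22 = 59
Stage 2: 15(ω_s−ω_c) = −59(ω_r−ω_c),  ω_r=0, ω_c=1
Stage 2: ω_s = 1 − (59/15)(0−1) = 74/15
  ⇒ ω_s²/ω_c² = 74/15
Coupling ω_c² = ω_r¹ ⇒ overall = 88/67 × 74/15 = 6512/1005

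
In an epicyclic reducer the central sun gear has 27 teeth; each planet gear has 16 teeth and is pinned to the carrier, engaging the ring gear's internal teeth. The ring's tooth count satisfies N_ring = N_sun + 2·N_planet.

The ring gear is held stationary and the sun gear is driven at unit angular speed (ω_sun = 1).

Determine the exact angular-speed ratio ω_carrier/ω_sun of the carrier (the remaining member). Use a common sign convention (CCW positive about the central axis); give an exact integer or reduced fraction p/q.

N_ring = 27 + 2·16 = 59
27(ω_s−ω_c) = −59(ω_r−ω_c),  ω_r=0, ω_s=1
27(1−ω_c) = −59(0−ω_c)  ⇒  86ω_c = 27  ⇒  ω_c = 27/86
ω_c/ω_s = 27/86

27/86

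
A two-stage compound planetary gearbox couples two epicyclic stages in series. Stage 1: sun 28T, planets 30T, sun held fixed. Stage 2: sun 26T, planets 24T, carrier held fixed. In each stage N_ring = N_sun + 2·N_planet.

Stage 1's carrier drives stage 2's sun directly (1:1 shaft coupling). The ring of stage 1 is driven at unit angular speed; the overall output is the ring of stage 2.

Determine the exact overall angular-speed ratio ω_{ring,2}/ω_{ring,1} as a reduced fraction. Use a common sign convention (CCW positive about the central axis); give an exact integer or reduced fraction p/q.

Stage 1: N_ring = 28 + 2·30 = 88
Stage 1: 28(ω_s−ω_c) = −88(ω_r−ω_c),  ω_s=0, ω_r=1
Stage 1: 28(0−ω_c) = −88(1−ω_c)  ⇒  116ω_c = 88  ⇒  ω_c = 22/29
  ⇒ ω_c¹/ω_r¹ = 22/29
Stage 2: N_ring = 26 + 2·24 = 74
Stage 2: 26(ω_s−ω_c) = −74(ω_r−ω_c),  ω_c=0, ω_s=1
Stage 2: ω_r = 0 − (26/74)(1−0) = -13/37
  ⇒ ω_r²/ω_s² = -13/37
Coupling ω_s² = ω_c¹ ⇒ overall = 22/29 × -13/37 = -286/1073

-286/1073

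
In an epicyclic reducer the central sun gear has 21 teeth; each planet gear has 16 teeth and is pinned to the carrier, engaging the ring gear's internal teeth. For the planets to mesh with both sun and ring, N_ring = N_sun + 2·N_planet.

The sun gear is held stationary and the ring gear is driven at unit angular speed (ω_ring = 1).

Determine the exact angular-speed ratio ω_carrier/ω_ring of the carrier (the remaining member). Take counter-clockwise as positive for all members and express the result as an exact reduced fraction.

N_ring = 21 + 2·16 = 53
21(ω_s−ω_c) = −53(ω_r−ω_c),  ω_s=0, ω_r=1
21(0−ω_c) = −53(1−ω_c)  ⇒  74ω_c = 53  ⇒  ω_c = 53/74
ω_c/ω_r = 53/74

53/74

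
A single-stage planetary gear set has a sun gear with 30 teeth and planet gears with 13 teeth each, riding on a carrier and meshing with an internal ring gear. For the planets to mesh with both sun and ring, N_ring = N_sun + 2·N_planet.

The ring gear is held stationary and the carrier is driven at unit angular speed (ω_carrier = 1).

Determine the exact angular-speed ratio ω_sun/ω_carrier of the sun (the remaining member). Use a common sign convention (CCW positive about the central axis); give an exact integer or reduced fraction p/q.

43/15

N_ring = 30 + 2·13 = 56
30(ω_s−ω_c) = −56(ω_r−ω_c),  ω_r=0, ω_c=1
ω_s = 1 − (56/30)(0−1) = 43/15
ω_s/ω_c = 43/15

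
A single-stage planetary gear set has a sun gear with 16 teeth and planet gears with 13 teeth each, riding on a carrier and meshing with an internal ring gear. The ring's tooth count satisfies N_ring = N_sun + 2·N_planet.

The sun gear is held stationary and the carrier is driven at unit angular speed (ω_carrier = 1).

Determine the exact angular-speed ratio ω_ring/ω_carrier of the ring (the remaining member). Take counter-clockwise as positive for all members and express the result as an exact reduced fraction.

29/21

N_ring = 16 + 2·13 = 42
16(ω_s−ω_c) = −42(ω_r−ω_c),  ω_s=0, ω_c=1
ω_r = 1 − (16/42)(0−1) = 29/21
ω_r/ω_c = 29/21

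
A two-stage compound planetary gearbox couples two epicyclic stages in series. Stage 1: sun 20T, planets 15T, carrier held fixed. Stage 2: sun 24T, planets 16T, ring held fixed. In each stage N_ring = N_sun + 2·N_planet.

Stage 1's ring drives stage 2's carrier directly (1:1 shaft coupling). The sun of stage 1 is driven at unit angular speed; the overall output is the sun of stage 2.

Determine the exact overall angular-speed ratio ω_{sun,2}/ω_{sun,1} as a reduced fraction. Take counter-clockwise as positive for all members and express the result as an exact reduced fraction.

-4/3

Stage 1: N_ring = 20 + 2·15 = 50
Stage 1: 20(ω_s−ω_c) = −50(ω_r−ω_c),  ω_c=0, ω_s=1
Stage 1: ω_r = 0 − (20/50)(1−0) = -2/5
  ⇒ ω_r¹/ω_s¹ = -2/5
Stage 2: N_ring = 24 + 2·16 = 56
Stage 2: 24(ω_s−ω_c) = −56(ω_r−ω_c),  ω_r=0, ω_c=1
Stage 2: ω_s = 1 − (56/24)(0−1) = 10/3
  ⇒ ω_s²/ω_c² = 10/3
Coupling ω_c² = ω_r¹ ⇒ overall = -2/5 × 10/3 = -4/3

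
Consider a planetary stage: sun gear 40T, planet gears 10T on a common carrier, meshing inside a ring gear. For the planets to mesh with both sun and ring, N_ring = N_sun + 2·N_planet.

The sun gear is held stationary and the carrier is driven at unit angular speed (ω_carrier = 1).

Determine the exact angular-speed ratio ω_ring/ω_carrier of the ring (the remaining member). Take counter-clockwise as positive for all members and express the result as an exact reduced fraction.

N_ring = 40 + 2·10 = 60
40(ω_s−ω_c) = −60(ω_r−ω_c),  ω_s=0, ω_c=1
ω_r = 1 − (40/60)(0−1) = 5/3
ω_r/ω_c = 5/3

5/3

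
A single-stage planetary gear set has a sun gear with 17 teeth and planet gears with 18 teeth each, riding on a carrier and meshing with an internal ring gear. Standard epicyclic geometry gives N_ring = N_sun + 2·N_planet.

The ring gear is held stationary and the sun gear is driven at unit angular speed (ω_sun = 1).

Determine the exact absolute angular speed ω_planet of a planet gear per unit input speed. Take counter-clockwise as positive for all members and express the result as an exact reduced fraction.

N_ring = 17 + 2·18 = 53
17(ω_s−ω_c) = −53(ω_r−ω_c),  ω_r=0, ω_s=1
17(1−ω_c) = −53(0−ω_c)  ⇒  70ω_c = 17  ⇒  ω_c = 17/70
sun–planet: 17·(1−17/70) = −18·(ω_p−ω_c)  ⇒  ω_p−ω_c = −(17/18)·(53/70) = -901/1260
ω_p = 17/70 − 901/1260 = -17/36

-17/36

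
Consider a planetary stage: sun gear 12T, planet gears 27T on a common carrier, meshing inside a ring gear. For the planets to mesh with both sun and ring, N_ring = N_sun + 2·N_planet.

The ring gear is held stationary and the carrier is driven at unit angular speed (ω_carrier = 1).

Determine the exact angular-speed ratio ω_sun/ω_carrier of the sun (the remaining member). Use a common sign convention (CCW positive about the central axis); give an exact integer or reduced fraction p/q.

N_ring = 12 + 2·27 = 66
12(ω_s−ω_c) = −66(ω_r−ω_c),  ω_r=0, ω_c=1
ω_s = 1 − (66/12)(0−1) = 13/2
ω_s/ω_c = 13/2

13/2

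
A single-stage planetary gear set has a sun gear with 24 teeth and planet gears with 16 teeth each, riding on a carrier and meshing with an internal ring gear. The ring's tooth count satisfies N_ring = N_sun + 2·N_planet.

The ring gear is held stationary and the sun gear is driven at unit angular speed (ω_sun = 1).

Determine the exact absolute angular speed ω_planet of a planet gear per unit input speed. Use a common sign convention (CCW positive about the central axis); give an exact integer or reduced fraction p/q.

N_ring = 24 + 2·16 = 56
24(ω_s−ω_c) = −56(ω_r−ω_c),  ω_r=0, ω_s=1
24(1−ω_c) = −56(0−ω_c)  ⇒  80ω_c = 24  ⇒  ω_c = 3/10
sun–planet: 24·(1−3/10) = −16·(ω_p−ω_c)  ⇒  ω_p−ω_c = −(24/16)·(7/10) = -21/20
ω_p = 3/10 − 21/20 = -3/4

-3/4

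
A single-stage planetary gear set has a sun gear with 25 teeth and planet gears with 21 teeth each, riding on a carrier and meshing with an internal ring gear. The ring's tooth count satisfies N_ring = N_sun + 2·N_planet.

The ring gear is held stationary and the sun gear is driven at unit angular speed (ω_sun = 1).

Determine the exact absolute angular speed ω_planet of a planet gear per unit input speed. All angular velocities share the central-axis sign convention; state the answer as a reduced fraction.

-25/42

N_ring = 25 + 2·21 = 67
25(ω_s−ω_c) = −67(ω_r−ω_c),  ω_r=0, ω_s=1
25(1−ω_c) = −67(0−ω_c)  ⇒  92ω_c = 25  ⇒  ω_c = 25/92
sun–planet: 25·(1−25/92) = −21·(ω_p−ω_c)  ⇒  ω_p−ω_c = −(25/21)·(67/92) = -1675/1932
ω_p = 25/92 − 1675/1932 = -25/42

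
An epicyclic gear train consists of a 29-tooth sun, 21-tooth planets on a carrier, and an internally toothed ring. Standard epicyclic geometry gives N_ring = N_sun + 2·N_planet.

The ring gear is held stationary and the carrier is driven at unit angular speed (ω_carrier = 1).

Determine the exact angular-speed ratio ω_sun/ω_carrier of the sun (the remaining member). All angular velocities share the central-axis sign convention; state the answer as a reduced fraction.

N_ring = 29 + 2·21 = 71
29(ω_s−ω_c) = −71(ω_r−ω_c),  ω_r=0, ω_c=1
ω_s = 1 − (71/29)(0−1) = 100/29
ω_s/ω_c = 100/29

100/29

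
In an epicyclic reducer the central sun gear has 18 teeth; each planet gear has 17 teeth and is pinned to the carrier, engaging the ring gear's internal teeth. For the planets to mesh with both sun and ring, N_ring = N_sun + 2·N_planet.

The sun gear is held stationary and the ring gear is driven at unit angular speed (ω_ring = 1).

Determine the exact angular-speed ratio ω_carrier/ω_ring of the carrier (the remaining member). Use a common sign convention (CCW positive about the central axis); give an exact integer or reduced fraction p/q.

N_ring = 18 + 2·17 = 52
18(ω_s−ω_c) = −52(ω_r−ω_c),  ω_s=0, ω_r=1
18(0−ω_c) = −52(1−ω_c)  ⇒  70ω_c = 52  ⇒  ω_c = 26/35
ω_c/ω_r = 26/35

26/35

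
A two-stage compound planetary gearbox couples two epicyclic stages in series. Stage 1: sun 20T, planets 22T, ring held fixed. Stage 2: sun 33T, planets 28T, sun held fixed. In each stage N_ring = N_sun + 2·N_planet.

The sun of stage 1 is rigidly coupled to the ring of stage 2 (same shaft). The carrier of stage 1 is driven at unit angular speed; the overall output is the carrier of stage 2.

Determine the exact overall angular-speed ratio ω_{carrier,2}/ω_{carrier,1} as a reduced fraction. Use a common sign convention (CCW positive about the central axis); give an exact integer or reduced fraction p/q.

1869/610

Stage 1: N_ring = 20 + 2·22 = 64
Stage 1: 20(ω_s−ω_c) = −64(ω_r−ω_c),  ω_r=0, ω_c=1
Stage 1: ω_s = 1 − (64/20)(0−1) = 21/5
  ⇒ ω_s¹/ω_c¹ = 21/5
Stage 2: N_ring = 33 + 2·28 = 89
Stage 2: 33(ω_s−ω_c) = −89(ω_r−ω_c),  ω_s=0, ω_r=1
Stage 2: 33(0−ω_c) = −89(1−ω_c)  ⇒  122ω_c = 89  ⇒  ω_c = 89/122
  ⇒ ω_c²/ω_r² = 89/122
Coupling ω_r² = ω_s¹ ⇒ overall = 21/5 × 89/122 = 1869/610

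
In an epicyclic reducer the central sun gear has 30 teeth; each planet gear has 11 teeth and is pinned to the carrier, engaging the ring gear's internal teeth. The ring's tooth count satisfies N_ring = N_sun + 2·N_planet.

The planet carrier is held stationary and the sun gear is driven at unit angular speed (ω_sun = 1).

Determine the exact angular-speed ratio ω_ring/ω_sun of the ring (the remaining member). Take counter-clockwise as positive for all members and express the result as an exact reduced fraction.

-15/26

N_ring = 30 + 2·11 = 52
30(ω_s−ω_c) = −52(ω_r−ω_c),  ω_c=0, ω_s=1
ω_r = 0 − (30/52)(1−0) = -15/26
ω_r/ω_s = -15/26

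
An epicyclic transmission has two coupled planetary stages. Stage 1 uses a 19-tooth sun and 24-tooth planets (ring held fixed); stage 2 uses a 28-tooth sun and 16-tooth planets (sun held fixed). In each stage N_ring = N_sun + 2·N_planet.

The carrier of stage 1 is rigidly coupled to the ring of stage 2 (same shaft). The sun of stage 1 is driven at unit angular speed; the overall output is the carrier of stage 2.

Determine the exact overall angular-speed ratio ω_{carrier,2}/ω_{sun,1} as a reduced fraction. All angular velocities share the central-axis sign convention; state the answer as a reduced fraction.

Stage 1: N_ring = 19 + 2·24 = 67
Stage 1: 19(ω_s−ω_c) = −67(ω_r−ω_c),  ω_r=0, ω_s=1
Stage 1: 19(1−ω_c) = −67(0−ω_c)  ⇒  86ω_c = 19  ⇒  ω_c = 19/86
  ⇒ ω_c¹/ω_s¹ = 19/86
Stage 2: N_ring = 28 + 2·16 = 60
Stage 2: 28(ω_s−ω_c) = −60(ω_r−ω_c),  ω_s=0, ω_r=1
Stage 2: 28(0−ω_c) = −60(1−ω_c)  ⇒  88ω_c = 60  ⇒  ω_c = 15/22
  ⇒ ω_c²/ω_r² = 15/22
Coupling ω_r² = ω_c¹ ⇒ overall = 19/86 × 15/22 = 285/1892

285/1892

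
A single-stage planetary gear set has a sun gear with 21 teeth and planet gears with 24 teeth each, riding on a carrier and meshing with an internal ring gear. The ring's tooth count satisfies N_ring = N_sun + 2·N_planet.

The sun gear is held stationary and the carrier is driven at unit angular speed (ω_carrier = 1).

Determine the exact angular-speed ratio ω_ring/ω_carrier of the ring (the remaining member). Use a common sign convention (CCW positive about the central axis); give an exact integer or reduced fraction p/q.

N_ring = 21 + 2·24 = 69
21(ω_s−ω_c) = −69(ω_r−ω_c),  ω_s=0, ω_c=1
ω_r = 1 − (21/69)(0−1) = 30/23
ω_r/ω_c = 30/23

30/23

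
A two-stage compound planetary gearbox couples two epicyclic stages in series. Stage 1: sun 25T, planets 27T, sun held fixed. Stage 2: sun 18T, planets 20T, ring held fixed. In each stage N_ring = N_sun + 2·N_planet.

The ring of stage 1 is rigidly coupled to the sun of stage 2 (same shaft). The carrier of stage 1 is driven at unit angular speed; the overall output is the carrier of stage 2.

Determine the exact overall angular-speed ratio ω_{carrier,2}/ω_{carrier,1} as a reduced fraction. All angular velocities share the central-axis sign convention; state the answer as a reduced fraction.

468/1501

Stage 1: N_ring = 25 + 2·27 = 79
Stage 1: 25(ω_s−ω_c) = −79(ω_r−ω_c),  ω_s=0, ω_c=1
Stage 1: ω_r = 1 − (25/79)(0−1) = 104/79
  ⇒ ω_r¹/ω_c¹ = 104/79
Stage 2: N_ring = 18 + 2·20 = 58
Stage 2: 18(ω_s−ω_c) = −58(ω_r−ω_c),  ω_r=0, ω_s=1
Stage 2: 18(1−ω_c) = −58(0−ω_c)  ⇒  76ω_c = 18  ⇒  ω_c = 9/38
  ⇒ ω_c²/ω_s² = 9/38
Coupling ω_s² = ω_r¹ ⇒ overall = 104/79 × 9/38 = 468/1501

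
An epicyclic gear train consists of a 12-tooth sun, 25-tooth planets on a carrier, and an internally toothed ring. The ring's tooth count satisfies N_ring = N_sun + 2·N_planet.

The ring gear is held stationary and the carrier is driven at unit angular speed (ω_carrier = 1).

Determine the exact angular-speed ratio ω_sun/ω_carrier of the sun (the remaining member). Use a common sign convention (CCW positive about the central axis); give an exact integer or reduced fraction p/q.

N_ring = 12 + 2·25 = 62
12(ω_s−ω_c) = −62(ω_r−ω_c),  ω_r=0, ω_c=1
ω_s = 1 − (62/12)(0−1) = 37/6
ω_s/ω_c = 37/6

37/6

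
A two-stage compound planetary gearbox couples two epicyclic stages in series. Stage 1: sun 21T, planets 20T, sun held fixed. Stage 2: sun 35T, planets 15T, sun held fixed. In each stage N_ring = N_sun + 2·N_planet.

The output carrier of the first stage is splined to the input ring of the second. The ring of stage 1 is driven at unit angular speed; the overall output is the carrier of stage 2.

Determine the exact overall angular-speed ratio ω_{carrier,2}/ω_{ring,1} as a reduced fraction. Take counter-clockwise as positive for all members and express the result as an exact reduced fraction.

Stage 1: N_ring = 21 + 2·20 = 61
Stage 1: 21(ω_s−ω_c) = −61(ω_r−ω_c),  ω_s=0, ω_r=1
Stage 1: 21(0−ω_c) = −61(1−ω_c)  ⇒  82ω_c = 61  ⇒  ω_c = 61/82
  ⇒ ω_c¹/ω_r¹ = 61/82
Stage 2: N_ring = 35 + 2·15 = 65
Stage 2: 35(ω_s−ω_c) = −65(ω_r−ω_c),  ω_s=0, ω_r=1
Stage 2: 35(0−ω_c) = −65(1−ω_c)  ⇒  100ω_c = 65  ⇒  ω_c = 13/20
  ⇒ ω_c²/ω_r² = 13/20
Coupling ω_r² = ω_c¹ ⇒ overall = 61/82 × 13/20 = 793/1640

793/1640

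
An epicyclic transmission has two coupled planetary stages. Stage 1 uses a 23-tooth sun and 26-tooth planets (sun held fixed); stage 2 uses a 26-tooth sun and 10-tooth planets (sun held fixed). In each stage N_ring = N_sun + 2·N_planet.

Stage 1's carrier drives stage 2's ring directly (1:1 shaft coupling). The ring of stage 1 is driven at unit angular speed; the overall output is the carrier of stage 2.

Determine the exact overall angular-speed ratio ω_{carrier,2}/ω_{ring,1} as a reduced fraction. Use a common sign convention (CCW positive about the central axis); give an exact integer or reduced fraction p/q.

Stage 1: N_ring = 23 + 2·26 = 75
Stage 1: 23(ω_s−ω_c) = −75(ω_r−ω_c),  ω_s=0, ω_r=1
Stage 1: 23(0−ω_c) = −75(1−ω_c)  ⇒  98ω_c = 75  ⇒  ω_c = 75/98
  ⇒ ω_c¹/ω_r¹ = 75/98
Stage 2: N_ring = 26 + 2·10 = 46
Stage 2: 26(ω_s−ω_c) = −46(ω_r−ω_c),  ω_s=0, ω_r=1
Stage 2: 26(0−ω_c) = −46(1−ω_c)  ⇒  72ω_c = 46  ⇒  ω_c = 23/36
  ⇒ ω_c²/ω_r² = 23/36
Coupling ω_r² = ω_c¹ ⇒ overall = 75/98 × 23/36 = 575/1176

575/1176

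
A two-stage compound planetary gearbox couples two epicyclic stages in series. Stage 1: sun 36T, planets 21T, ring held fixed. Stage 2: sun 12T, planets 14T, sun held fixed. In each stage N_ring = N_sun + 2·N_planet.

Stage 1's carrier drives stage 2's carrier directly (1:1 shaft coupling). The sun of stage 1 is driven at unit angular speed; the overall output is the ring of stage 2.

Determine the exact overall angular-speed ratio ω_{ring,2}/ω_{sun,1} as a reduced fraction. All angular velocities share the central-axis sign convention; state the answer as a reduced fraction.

Stage 1: N_ring = 36 + 2·21 = 78
Stage 1: 36(ω_s−ω_c) = −78(ω_r−ω_c),  ω_r=0, ω_s=1
Stage 1: 36(1−ω_c) = −78(0−ω_c)  ⇒  114ω_c = 36  ⇒  ω_c = 6/19
  ⇒ ω_c¹/ω_s¹ = 6/19
Stage 2: N_ring = 12 + 2·14 = 40
Stage 2: 12(ω_s−ω_c) = −40(ω_r−ω_c),  ω_s=0, ω_c=1
Stage 2: ω_r = 1 − (12/40)(0−1) = 13/10
  ⇒ ω_r²/ω_c² = 13/10
Coupling ω_c² = ω_c¹ ⇒ overall = 6/19 × 13/10 = 39/95

39/95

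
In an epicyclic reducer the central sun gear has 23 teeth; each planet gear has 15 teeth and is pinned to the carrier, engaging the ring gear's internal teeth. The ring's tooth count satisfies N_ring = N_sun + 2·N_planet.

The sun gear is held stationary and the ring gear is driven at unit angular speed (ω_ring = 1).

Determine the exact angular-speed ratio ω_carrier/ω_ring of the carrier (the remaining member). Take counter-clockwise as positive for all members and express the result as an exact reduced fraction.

53/76

N_ring = 23 + 2·15 = 53
23(ω_s−ω_c) = −53(ω_r−ω_c),  ω_s=0, ω_r=1
23(0−ω_c) = −53(1−ω_c)  ⇒  76ω_c = 53  ⇒  ω_c = 53/76
ω_c/ω_r = 53/76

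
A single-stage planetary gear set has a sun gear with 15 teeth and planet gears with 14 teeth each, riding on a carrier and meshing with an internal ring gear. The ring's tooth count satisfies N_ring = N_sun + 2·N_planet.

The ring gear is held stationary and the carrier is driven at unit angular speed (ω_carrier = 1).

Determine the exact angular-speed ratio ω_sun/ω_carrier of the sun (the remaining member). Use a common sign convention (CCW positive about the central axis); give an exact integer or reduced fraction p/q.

58/15

N_ring = 15 + 2·14 = 43
15(ω_s−ω_c) = −43(ω_r−ω_c),  ω_r=0, ω_c=1
ω_s = 1 − (43/15)(0−1) = 58/15
ω_s/ω_c = 58/15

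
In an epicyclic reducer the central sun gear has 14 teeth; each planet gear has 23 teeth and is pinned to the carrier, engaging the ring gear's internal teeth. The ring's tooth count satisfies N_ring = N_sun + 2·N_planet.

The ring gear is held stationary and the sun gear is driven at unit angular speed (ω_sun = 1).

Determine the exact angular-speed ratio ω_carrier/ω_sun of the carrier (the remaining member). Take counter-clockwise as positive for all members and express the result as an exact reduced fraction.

N_ring = 14 + 2·23 = 60
14(ω_s−ω_c) = −60(ω_r−ω_c),  ω_r=0, ω_s=1
14(1−ω_c) = −60(0−ω_c)  ⇒  74ω_c = 14  ⇒  ω_c = 7/37
ω_c/ω_s = 7/37

7/37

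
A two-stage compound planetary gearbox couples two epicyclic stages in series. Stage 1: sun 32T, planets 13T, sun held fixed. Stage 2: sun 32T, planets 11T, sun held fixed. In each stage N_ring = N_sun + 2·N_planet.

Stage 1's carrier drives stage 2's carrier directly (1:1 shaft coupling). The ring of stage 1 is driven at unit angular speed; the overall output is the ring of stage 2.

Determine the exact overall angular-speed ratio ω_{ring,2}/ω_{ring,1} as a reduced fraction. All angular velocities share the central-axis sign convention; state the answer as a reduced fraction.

Stage 1: N_ring = 32 + 2·13 = 58
Stage 1: 32(ω_s−ω_c) = −58(ω_r−ω_c),  ω_s=0, ω_r=1
Stage 1: 32(0−ω_c) = −58(1−ω_c)  ⇒  90ω_c = 58  ⇒  ω_c = 29/45
  ⇒ ω_c¹/ω_r¹ = 29/45
Stage 2: N_ring = 32 + 2·11 = 54
Stage 2: 32(ω_s−ω_c) = −54(ω_r−ω_c),  ω_s=0, ω_c=1
Stage 2: ω_r = 1 − (32/54)(0−1) = 43/27
  ⇒ ω_r²/ω_c² = 43/27
Coupling ω_c² = ω_c¹ ⇒ overall = 29/45 × 43/27 = 1247/1215

1247/1215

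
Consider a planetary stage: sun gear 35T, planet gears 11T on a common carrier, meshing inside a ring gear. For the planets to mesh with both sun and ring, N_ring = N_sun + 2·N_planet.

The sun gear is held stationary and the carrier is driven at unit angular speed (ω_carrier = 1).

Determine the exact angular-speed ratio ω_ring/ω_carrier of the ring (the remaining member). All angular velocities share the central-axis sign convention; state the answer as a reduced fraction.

N_ring = 35 + 2·11 = 57
35(ω_s−ω_c) = −57(ω_r−ω_c),  ω_s=0, ω_c=1
ω_r = 1 − (35/57)(0−1) = 92/57
ω_r/ω_c = 92/57

92/57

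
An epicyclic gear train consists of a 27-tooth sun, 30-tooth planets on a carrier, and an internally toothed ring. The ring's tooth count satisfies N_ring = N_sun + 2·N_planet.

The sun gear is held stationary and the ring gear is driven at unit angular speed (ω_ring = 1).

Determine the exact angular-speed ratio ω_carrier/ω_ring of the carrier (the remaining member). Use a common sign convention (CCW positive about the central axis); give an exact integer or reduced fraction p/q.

29/38

N_ring = 27 + 2·30 = 87
27(ω_s−ω_c) = −87(ω_r−ω_c),  ω_s=0, ω_r=1
27(0−ω_c) = −87(1−ω_c)  ⇒  114ω_c = 87  ⇒  ω_c = 29/38
ω_c/ω_r = 29/38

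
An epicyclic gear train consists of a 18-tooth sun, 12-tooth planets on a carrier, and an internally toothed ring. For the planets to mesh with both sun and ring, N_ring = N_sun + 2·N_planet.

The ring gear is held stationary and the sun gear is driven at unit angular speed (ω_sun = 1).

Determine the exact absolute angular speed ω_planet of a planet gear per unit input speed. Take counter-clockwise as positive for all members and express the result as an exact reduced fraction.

-3/4

N_ring = 18 + 2·12 = 42
18(ω_s−ω_c) = −42(ω_r−ω_c),  ω_r=0, ω_s=1
18(1−ω_c) = −42(0−ω_c)  ⇒  60ω_c = 18  ⇒  ω_c = 3/10
sun–planet: 18·(1−3/10) = −12·(ω_p−ω_c)  ⇒  ω_p−ω_c = −(18/12)·(7/10) = -21/20
ω_p = 3/10 − 21/20 = -3/4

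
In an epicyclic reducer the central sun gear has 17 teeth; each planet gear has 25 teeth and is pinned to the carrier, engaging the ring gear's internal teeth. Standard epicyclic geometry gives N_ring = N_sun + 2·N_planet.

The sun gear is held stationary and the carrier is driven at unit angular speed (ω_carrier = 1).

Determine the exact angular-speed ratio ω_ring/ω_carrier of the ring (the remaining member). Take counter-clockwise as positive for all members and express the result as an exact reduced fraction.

84/67

N_ring = 17 + 2·25 = 67
17(ω_s−ω_c) = −67(ω_r−ω_c),  ω_s=0, ω_c=1
ω_r = 1 − (17/67)(0−1) = 84/67
ω_r/ω_c = 84/67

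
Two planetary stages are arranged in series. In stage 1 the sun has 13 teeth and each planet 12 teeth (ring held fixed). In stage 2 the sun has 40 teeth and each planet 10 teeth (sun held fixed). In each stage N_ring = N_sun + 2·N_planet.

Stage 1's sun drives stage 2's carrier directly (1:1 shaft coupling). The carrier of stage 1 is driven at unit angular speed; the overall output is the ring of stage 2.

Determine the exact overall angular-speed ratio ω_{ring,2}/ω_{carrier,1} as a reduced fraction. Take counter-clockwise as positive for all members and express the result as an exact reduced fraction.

250/39

Stage 1: N_ring = 13 + 2·12 = 37
Stage 1: 13(ω_s−ω_c) = −37(ω_r−ω_c),  ω_r=0, ω_c=1
Stage 1: ω_s = 1 − (37/13)(0−1) = 50/13
  ⇒ ω_s¹/ω_c¹ = 50/13
Stage 2: N_ring = 40 + 2·10 = 60
Stage 2: 40(ω_s−ω_c) = −60(ω_r−ω_c),  ω_s=0, ω_c=1
Stage 2: ω_r = 1 − (40/60)(0−1) = 5/3
  ⇒ ω_r²/ω_c² = 5/3
Coupling ω_c² = ω_s¹ ⇒ overall = 50/13 × 5/3 = 250/39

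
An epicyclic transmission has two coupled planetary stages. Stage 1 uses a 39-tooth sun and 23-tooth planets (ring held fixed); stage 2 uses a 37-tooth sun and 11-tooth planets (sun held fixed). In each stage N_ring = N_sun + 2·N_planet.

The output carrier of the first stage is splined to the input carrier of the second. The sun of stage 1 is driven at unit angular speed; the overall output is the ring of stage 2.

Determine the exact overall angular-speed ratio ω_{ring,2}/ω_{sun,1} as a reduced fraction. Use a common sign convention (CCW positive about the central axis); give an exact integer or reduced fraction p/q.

936/1829

Stage 1: N_ring = 39 + 2·23 = 85
Stage 1: 39(ω_s−ω_c) = −85(ω_r−ω_c),  ω_r=0, ω_s=1
Stage 1: 39(1−ω_c) = −85(0−ω_c)  ⇒  124ω_c = 39  ⇒  ω_c = 39/124
  ⇒ ω_c¹/ω_s¹ = 39/124
Stage 2: N_ring = 37 + 2·11 = 59
Stage 2: 37(ω_s−ω_c) = −59(ω_r−ω_c),  ω_s=0, ω_c=1
Stage 2: ω_r = 1 − (37/59)(0−1) = 96/59
  ⇒ ω_r²/ω_c² = 96/59
Coupling ω_c² = ω_c¹ ⇒ overall = 39/124 × 96/59 = 936/1829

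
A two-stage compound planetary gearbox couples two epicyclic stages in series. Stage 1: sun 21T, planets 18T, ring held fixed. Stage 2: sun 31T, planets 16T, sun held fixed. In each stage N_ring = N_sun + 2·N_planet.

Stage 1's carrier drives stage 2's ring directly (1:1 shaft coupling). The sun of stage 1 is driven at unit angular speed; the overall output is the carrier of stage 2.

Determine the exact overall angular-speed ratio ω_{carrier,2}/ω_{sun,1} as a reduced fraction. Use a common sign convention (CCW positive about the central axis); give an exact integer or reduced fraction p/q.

441/2444

Stage 1: N_ring = 21 + 2·18 = 57
Stage 1: 21(ω_s−ω_c) = −57(ω_r−ω_c),  ω_r=0, ω_s=1
Stage 1: 21(1−ω_c) = −57(0−ω_c)  ⇒  78ω_c = 21  ⇒  ω_c = 7/26
  ⇒ ω_c¹/ω_s¹ = 7/26
Stage 2: N_ring = 31 + 2·16 = 63
Stage 2: 31(ω_s−ω_c) = −63(ω_r−ω_c),  ω_s=0, ω_r=1
Stage 2: 31(0−ω_c) = −63(1−ω_c)  ⇒  94ω_c = 63  ⇒  ω_c = 63/94
  ⇒ ω_c²/ω_r² = 63/94
Coupling ω_r² = ω_c¹ ⇒ overall = 7/26 × 63/94 = 441/2444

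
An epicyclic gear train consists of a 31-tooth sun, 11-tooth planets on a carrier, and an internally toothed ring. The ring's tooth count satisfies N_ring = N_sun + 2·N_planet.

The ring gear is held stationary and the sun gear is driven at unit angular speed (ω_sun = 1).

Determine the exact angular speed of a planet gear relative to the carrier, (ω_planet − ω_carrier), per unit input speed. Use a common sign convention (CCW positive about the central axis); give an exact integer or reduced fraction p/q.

N_ring = 31 + 2·11 = 53
31(ω_s−ω_c) = −53(ω_r−ω_c),  ω_r=0, ω_s=1
31(1−ω_c) = −53(0−ω_c)  ⇒  84ω_c = 31  ⇒  ω_c = 31/84
sun–planet: 31·(1−31/84) = −11·(ω_p−ω_c)  ⇒  ω_p−ω_c = −(31/11)·(53/84) = -1643/924

-1643/924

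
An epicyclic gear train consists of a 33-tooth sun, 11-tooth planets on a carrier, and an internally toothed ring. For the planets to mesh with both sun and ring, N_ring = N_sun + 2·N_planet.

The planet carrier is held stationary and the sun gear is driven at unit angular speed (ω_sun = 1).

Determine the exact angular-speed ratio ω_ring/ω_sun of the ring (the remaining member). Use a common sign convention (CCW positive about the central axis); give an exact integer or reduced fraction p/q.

-3/5

N_ring = 33 + 2·11 = 55
33(ω_s−ω_c) = −55(ω_r−ω_c),  ω_c=0, ω_s=1
ω_r = 0 − (33/55)(1−0) = -3/5
ω_r/ω_s = -3/5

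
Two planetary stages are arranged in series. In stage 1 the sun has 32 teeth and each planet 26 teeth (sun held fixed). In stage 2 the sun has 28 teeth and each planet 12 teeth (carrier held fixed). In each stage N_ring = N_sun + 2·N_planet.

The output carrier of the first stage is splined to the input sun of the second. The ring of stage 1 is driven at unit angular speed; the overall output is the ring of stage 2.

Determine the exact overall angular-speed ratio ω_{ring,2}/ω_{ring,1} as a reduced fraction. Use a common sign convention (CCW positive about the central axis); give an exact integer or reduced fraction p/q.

Stage 1: N_ring = 32 + 2·26 = 84
Stage 1: 32(ω_s−ω_c) = −84(ω_r−ω_c),  ω_s=0, ω_r=1
Stage 1: 32(0−ω_c) = −84(1−ω_c)  ⇒  116ω_c = 84  ⇒  ω_c = 21/29
  ⇒ ω_c¹/ω_r¹ = 21/29
Stage 2: N_ring = 28 + 2·12 = 52
Stage 2: 28(ω_s−ω_c) = −52(ω_r−ω_c),  ω_c=0, ω_s=1
Stage 2: ω_r = 0 − (28/52)(1−0) = -7/13
  ⇒ ω_r²/ω_s² = -7/13
Coupling ω_s² = ω_c¹ ⇒ overall = 21/29 × -7/13 = -147/377

-147/377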